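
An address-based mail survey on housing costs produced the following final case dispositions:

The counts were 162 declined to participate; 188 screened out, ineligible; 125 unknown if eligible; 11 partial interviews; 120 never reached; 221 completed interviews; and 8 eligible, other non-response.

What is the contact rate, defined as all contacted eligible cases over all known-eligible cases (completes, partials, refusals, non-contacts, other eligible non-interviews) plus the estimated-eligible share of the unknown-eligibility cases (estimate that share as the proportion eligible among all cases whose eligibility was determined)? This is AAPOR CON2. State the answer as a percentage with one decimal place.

65.5%

Top → 221 + 11 + 162 + 8 = 402
Known eligible → 221 + 11 + 162 + 120 + 8 = 522
e = 522 / (522 + 188) = 522 / 710 = 0.7352
e × U → 0.7352 × 125 = 91.90
Denominator → 522 + 91.90 = 613.90
CON2 = 402 / 613.90 = 0.6548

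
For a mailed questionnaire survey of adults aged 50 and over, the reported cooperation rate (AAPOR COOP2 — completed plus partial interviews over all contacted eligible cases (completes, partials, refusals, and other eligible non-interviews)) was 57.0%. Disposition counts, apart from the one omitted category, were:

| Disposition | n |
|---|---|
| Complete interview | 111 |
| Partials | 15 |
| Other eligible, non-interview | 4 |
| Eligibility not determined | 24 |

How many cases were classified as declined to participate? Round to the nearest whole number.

91

Top → 111 + 15 = 126
COOP2 = 126 / D = 0.570
D = 126 / 0.570 = 221.1
Rest of base = 130
declined to participate = 221.1 − 130 ≈ 91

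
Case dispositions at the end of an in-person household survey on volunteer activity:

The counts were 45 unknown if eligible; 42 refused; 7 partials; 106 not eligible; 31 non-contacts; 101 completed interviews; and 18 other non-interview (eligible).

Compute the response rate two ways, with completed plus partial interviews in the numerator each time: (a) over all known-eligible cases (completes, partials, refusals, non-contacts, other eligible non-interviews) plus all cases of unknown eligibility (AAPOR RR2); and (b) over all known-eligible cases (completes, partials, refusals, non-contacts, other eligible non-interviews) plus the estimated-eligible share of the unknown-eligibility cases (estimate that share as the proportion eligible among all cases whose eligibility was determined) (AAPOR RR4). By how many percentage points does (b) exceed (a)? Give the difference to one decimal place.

3.0

Top → 101 + 7 = 108
Denom → 101 + 7 + 42 + 31 + 18 + 45 = 244
RR2 = 108 / 244 = 0.4426
Eligible (known) → 101 + 7 + 42 + 31 + 18 = 199
e = 199 / (199 + 106) = 199 / 305 = 0.6525
Estimated eligible among unknowns → 0.6525 × 45 = 29.36
Denom → 199 + 29.36 = 228.36
RR4 = 108 / 228.36 = 0.4729
Difference = 47.29 − 44.26 = 3.03 percentage points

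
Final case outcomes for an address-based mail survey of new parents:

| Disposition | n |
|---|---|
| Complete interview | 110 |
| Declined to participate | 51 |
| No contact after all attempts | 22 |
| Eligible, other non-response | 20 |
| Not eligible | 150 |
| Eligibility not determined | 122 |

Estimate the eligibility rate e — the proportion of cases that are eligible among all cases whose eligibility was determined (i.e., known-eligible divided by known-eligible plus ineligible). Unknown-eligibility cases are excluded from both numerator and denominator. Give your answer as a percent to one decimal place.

57.5%

Eligible (known) = 110 + 51 + 22 + 20 = 203
e = 203 / (203 + 150) = 203 / 353 = 0.5751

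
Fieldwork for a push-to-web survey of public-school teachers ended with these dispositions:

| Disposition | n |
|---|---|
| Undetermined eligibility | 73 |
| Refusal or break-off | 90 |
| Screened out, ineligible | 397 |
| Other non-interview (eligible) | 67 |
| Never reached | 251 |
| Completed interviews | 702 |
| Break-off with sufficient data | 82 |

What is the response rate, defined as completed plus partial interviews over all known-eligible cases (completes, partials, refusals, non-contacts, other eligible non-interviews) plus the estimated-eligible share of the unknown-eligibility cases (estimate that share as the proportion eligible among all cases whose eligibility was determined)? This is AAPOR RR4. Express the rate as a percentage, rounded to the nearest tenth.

62.9%

Numerator = 702 + 82 = 784
Eligible (known) = 702 + 82 + 90 + 251 + 67 = 1192
e = 1192 / (1192 + 397) = 1192 / 1589 = 0.7502
e × U = 0.7502 × 73 = 54.76
Base = 1192 + 54.76 = 1246.76
RR4 = 784 / 1246.76 = 0.6288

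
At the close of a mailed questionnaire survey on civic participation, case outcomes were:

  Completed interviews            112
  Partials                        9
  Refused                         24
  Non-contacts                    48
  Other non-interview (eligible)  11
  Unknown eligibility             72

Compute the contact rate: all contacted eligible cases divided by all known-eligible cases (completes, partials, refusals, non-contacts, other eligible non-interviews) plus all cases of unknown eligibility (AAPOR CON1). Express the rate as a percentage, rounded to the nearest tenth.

Top: 112 + 9 + 24 + 11 = 156
Denom: 112 + 9 + 24 + 48 + 11 + 72 = 276
CON1 = 156 / 276 = 0.5652

56.5%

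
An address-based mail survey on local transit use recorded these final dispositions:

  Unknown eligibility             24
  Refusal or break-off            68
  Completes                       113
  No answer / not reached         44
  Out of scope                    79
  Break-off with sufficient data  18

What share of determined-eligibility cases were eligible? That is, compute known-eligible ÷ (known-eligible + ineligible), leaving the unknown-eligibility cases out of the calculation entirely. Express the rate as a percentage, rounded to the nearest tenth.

75.5%

Known eligible: 113 + 18 + 68 + 44 = 243
e = 243 / (243 + 79) = 243 / 322 = 0.7547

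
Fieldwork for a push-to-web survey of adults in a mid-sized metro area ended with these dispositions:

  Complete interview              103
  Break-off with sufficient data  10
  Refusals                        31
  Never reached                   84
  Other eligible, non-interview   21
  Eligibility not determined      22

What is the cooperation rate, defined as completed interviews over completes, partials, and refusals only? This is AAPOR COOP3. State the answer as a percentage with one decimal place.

71.5%

Num: 103
Base: 103 + 10 + 31 = 144
COOP3 = 103 / 144 = 0.7153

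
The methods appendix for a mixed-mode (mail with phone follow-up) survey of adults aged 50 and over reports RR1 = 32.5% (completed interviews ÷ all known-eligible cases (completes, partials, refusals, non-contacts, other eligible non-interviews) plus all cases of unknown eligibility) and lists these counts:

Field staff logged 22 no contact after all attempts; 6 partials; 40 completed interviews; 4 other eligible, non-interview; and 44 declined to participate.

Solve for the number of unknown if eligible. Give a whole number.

7

RR1 = 40 / D = 0.325
D = 40 / 0.325 = 123.1
Other denominator terms total 116
unknown if eligible = 123.1 − 116 ≈ 7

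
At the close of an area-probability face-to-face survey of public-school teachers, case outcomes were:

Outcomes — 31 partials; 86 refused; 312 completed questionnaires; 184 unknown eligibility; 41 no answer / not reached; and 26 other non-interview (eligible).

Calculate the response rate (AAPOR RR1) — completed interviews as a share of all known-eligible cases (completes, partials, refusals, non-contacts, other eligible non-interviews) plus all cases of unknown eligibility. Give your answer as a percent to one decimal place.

45.9%

Top = 312
Denom = 312 + 31 + 86 + 41 + 26 + 184 = 680
RR1 = 312 / 680 = 0.4588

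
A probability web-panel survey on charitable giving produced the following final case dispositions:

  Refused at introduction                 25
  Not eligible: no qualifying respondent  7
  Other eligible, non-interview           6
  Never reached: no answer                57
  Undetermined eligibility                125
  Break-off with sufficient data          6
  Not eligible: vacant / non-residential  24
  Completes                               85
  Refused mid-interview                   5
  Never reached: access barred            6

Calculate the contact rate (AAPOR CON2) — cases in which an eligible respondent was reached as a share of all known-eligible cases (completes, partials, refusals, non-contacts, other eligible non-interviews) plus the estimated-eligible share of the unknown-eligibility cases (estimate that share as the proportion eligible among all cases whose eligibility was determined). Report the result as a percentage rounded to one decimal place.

42.7%

Declined to participate = 25 + 5 = 30
No answer / not reached = 57 + 6 = 63
Out of scope = 7 + 24 = 31
Num = 85 + 6 + 30 + 6 = 127
Known eligible = 85 + 6 + 30 + 63 + 6 = 190
e = 190 / (190 + 31) = 190 / 221 = 0.8597
Estimated eligible among unknowns = 0.8597 × 125 = 107.46
Denom = 190 + 107.46 = 297.46
CON2 = 127 / 297.46 = 0.4269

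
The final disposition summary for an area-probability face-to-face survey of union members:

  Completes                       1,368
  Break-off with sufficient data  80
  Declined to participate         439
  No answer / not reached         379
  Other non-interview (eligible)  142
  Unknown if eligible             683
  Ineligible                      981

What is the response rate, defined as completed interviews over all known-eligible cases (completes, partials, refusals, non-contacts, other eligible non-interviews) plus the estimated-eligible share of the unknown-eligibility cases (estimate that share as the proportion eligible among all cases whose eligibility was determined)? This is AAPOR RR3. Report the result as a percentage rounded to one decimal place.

47.3%

Numerator = 1368
Determined eligible = 1368 + 80 + 439 + 379 + 142 = 2408
e = 2408 / (2408 + 981) = 2408 / 3389 = 0.7105
Eligible share of unknowns = 0.7105 × 683 = 485.27
Denominator = 2408 + 485.27 = 2893.27
RR3 = 1368 / 2893.27 = 0.4728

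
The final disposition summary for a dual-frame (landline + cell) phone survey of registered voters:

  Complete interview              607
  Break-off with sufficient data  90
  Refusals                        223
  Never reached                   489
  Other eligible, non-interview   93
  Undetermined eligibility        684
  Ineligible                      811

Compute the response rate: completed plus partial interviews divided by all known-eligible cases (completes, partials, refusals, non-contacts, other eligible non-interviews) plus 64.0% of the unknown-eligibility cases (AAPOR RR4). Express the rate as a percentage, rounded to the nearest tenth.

35.9%

Num = 607 + 90 = 697
Known eligible = 607 + 90 + 223 + 489 + 93 = 1502
Estimated eligible among unknowns = 0.6400 × 684 = 437.76
Base = 1502 + 437.76 = 1939.76
RR4 = 697 / 1939.76 = 0.3593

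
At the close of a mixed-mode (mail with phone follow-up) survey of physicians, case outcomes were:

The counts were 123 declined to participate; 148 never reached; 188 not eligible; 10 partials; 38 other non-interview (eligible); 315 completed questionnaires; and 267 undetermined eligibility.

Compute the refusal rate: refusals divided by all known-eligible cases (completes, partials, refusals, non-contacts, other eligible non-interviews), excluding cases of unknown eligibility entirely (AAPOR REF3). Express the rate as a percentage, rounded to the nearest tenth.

19.4%

Top = 123
Denominator = 315 + 10 + 123 + 148 + 38 = 634
REF3 = 123 / 634 = 0.1940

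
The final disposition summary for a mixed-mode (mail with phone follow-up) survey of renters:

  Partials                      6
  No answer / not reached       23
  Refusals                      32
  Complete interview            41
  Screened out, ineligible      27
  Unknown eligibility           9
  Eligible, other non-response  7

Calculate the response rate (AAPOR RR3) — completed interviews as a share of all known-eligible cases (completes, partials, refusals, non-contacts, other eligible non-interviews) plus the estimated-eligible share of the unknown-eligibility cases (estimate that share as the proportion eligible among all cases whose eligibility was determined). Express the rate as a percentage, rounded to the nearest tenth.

35.3%

Numerator → 41
Eligible (known) → 41 + 6 + 32 + 23 + 7 = 109
e = 109 / (109 + 27) = 109 / 136 = 0.8015
Eligible share of unknowns → 0.8015 × 9 = 7.21
Base → 109 + 7.21 = 116.21
RR3 = 41 / 116.21 = 0.3528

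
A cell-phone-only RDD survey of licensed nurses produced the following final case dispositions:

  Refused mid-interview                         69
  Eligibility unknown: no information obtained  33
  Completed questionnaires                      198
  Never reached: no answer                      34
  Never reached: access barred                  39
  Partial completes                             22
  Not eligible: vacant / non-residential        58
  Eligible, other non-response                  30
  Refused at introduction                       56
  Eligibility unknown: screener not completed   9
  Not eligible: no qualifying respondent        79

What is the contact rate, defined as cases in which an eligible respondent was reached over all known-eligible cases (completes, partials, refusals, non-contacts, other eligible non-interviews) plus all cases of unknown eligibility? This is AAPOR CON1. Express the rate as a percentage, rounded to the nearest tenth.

76.5%

Declined to participate = 56 + 69 = 125
No contact after all attempts = 34 + 39 = 73
Undetermined eligibility = 9 + 33 = 42
Ineligible = 79 + 58 = 137
Num → 198 + 22 + 125 + 30 = 375
Base → 198 + 22 + 125 + 73 + 30 + 42 = 490
CON1 = 375 / 490 = 0.7653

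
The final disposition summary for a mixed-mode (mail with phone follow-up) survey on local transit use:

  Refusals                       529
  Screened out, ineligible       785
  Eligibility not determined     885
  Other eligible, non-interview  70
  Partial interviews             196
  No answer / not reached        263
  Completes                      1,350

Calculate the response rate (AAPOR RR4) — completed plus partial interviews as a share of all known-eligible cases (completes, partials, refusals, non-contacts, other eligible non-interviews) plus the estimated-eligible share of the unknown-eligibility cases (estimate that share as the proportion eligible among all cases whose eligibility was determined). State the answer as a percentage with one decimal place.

50.3%

Numerator = 1350 + 196 = 1546
Determined eligible = 1350 + 196 + 529 + 263 + 70 = 2408
e = 2408 / (2408 + 785) = 2408 / 3193 = 0.7541
Eligible share of unknowns = 0.7541 × 885 = 667.38
Denominator = 2408 + 667.38 = 3075.38
RR4 = 1546 / 3075.38 = 0.5027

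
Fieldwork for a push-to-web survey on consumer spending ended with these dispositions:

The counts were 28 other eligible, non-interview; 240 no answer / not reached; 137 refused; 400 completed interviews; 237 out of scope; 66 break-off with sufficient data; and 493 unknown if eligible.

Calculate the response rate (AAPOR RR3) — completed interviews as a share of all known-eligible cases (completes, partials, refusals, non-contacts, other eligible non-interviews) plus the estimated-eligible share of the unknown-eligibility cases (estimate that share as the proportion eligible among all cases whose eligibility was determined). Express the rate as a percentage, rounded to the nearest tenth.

Num = 400
Known eligible = 400 + 66 + 137 + 240 + 28 = 871
e = 871 / (871 + 237) = 871 / 1108 = 0.7861
e × U = 0.7861 × 493 = 387.55
Denominator = 871 + 387.55 = 1258.55
RR3 = 400 / 1258.55 = 0.3178

31.8%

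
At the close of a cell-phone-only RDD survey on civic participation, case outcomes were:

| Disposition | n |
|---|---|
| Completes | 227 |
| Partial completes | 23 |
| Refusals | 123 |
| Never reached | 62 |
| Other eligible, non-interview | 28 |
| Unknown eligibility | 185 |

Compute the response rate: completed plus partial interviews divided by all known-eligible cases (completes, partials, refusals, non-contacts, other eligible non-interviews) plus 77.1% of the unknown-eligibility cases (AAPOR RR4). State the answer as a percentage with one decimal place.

Top = 227 + 23 = 250
Eligible (known) = 227 + 23 + 123 + 62 + 28 = 463
Estimated eligible among unknowns = 0.7710 × 185 = 142.63
Denom = 463 + 142.63 = 605.63
RR4 = 250 / 605.63 = 0.4128

41.3%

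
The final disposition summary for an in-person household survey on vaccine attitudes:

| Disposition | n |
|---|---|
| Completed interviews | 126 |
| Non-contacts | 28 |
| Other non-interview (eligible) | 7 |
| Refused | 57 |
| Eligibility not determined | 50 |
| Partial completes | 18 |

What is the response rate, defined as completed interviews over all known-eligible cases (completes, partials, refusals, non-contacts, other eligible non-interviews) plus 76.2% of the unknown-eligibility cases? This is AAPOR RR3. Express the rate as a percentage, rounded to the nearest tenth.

46.0%

Num = 126
Determined eligible = 126 + 18 + 57 + 28 + 7 = 236
Estimated eligible among unknowns = 0.7620 × 50 = 38.10
Denominator = 236 + 38.10 = 274.10
RR3 = 126 / 274.10 = 0.4597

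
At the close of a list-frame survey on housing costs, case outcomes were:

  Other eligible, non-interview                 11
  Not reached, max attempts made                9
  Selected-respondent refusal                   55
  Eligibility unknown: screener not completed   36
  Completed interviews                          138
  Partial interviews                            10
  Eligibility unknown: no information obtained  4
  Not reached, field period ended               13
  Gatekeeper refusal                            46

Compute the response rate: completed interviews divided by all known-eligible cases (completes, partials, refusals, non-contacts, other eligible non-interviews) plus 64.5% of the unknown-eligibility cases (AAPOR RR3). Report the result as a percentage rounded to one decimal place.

Declined to participate = 46 + 55 = 101
No contact after all attempts = 13 + 9 = 22
Eligibility not determined = 36 + 4 = 40
Num: 138
Determined eligible: 138 + 10 + 101 + 22 + 11 = 282
Estimated eligible among unknowns: 0.6450 × 40 = 25.80
Denominator: 282 + 25.80 = 307.80
RR3 = 138 / 307.80 = 0.4483

44.8%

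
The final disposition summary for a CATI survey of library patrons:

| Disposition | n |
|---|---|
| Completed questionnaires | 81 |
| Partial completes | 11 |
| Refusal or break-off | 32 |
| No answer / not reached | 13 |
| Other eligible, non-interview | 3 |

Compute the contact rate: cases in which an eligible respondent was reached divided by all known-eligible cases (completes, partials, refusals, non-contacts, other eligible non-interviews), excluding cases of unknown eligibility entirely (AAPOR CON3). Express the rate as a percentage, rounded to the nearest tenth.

90.7%

Num = 81 + 11 + 32 + 3 = 127
Denom = 81 + 11 + 32 + 13 + 3 = 140
CON3 = 127 / 140 = 0.9071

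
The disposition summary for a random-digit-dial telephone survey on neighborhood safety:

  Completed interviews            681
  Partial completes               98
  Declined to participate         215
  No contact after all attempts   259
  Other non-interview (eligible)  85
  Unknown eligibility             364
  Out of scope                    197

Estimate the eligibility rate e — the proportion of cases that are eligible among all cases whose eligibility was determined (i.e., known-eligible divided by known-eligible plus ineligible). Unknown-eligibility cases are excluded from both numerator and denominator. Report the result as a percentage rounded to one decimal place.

Known eligible = 681 + 98 + 215 + 259 + 85 = 1338
e = 1338 / (1338 + 197) = 1338 / 1535 = 0.8717

87.2%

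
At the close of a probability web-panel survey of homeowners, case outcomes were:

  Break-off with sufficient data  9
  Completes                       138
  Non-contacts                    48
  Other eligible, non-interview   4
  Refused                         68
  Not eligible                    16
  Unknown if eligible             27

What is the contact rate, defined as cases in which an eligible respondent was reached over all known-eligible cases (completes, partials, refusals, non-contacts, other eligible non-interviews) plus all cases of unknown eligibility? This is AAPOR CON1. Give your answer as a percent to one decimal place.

74.5%

Top → 138 + 9 + 68 + 4 = 219
Denom → 138 + 9 + 68 + 48 + 4 + 27 = 294
CON1 = 219 / 294 = 0.7449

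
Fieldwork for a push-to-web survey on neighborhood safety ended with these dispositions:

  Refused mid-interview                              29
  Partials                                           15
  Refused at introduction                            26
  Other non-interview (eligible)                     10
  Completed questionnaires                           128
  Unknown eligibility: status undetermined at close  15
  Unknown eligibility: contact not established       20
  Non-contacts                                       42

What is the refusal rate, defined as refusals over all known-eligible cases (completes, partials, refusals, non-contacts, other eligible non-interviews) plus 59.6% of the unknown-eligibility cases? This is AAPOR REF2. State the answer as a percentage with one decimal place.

20.3%

Declined to participate = 26 + 29 = 55
Undetermined eligibility = 20 + 15 = 35
Num = 55
Determined eligible = 128 + 15 + 55 + 42 + 10 = 250
Estimated eligible among unknowns = 0.5960 × 35 = 20.86
Base = 250 + 20.86 = 270.86
REF2 = 55 / 270.86 = 0.2031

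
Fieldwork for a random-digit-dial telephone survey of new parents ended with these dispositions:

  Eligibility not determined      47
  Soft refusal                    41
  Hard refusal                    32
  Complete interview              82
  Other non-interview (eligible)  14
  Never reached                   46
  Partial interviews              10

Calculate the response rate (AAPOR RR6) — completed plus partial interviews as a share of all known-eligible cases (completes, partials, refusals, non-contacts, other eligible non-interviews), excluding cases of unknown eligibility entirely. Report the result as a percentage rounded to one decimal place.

Declined to participate = 32 + 41 = 73
Num = 82 + 10 = 92
Base = 82 + 10 + 73 + 46 + 14 = 225
RR6 = 92 / 225 = 0.4089

40.9%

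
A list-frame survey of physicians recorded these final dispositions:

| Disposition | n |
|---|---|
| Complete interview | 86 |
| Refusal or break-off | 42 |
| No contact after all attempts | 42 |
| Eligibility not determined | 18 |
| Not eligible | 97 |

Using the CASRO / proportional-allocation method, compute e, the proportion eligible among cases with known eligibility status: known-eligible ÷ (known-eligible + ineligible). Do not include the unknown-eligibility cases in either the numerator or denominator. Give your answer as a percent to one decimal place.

Known eligible = 86 + 42 + 42 = 170
e = 170 / (170 + 97) = 170 / 267 = 0.6367

63.7%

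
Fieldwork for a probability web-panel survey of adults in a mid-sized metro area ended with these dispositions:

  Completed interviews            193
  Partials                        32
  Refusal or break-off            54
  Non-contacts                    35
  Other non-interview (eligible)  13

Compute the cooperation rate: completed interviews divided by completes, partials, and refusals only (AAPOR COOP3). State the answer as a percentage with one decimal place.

69.2%

Numerator = 193
Denominator = 193 + 32 + 54 = 279
COOP3 = 193 / 279 = 0.6918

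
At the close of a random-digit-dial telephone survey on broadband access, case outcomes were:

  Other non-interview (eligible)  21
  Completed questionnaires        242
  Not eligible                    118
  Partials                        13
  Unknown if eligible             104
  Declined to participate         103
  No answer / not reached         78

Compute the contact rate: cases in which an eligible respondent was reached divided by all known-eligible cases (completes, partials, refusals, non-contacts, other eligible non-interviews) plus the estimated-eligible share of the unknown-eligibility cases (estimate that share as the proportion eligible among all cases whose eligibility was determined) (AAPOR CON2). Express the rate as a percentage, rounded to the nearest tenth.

70.2%

Numerator: 242 + 13 + 103 + 21 = 379
Known eligible: 242 + 13 + 103 + 78 + 21 = 457
e = 457 / (457 + 118) = 457 / 575 = 0.7948
e × U: 0.7948 × 104 = 82.66
Denominator: 457 + 82.66 = 539.66
CON2 = 379 / 539.66 = 0.7023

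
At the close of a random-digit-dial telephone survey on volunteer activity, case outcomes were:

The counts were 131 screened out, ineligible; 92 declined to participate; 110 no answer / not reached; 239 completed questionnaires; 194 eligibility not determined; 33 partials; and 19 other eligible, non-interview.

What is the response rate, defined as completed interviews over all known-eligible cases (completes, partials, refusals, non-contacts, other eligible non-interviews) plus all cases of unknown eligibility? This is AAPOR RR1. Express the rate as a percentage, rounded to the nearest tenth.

Top: 239
Base: 239 + 33 + 92 + 110 + 19 + 194 = 687
RR1 = 239 / 687 = 0.3479

34.8%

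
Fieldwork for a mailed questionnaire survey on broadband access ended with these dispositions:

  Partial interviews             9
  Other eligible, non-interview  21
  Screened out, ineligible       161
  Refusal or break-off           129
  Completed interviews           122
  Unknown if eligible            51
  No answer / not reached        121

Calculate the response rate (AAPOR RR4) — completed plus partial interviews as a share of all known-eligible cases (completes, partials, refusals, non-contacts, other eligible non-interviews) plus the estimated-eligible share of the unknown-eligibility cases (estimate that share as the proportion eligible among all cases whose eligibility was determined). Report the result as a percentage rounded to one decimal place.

Num = 122 + 9 = 131
Eligible (known) = 122 + 9 + 129 + 121 + 21 = 402
e = 402 / (402 + 161) = 402 / 563 = 0.7140
e × U = 0.7140 × 51 = 36.41
Denom = 402 + 36.41 = 438.41
RR4 = 131 / 438.41 = 0.2988

29.9%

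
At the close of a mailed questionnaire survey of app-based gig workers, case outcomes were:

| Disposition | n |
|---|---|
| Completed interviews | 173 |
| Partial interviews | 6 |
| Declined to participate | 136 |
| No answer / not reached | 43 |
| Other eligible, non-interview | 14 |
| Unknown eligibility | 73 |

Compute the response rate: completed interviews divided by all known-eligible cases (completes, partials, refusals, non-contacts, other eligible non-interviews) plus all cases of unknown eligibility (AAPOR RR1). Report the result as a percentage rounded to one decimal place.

38.9%

Num: 173
Denom: 173 + 6 + 136 + 43 + 14 + 73 = 445
RR1 = 173 / 445 = 0.3888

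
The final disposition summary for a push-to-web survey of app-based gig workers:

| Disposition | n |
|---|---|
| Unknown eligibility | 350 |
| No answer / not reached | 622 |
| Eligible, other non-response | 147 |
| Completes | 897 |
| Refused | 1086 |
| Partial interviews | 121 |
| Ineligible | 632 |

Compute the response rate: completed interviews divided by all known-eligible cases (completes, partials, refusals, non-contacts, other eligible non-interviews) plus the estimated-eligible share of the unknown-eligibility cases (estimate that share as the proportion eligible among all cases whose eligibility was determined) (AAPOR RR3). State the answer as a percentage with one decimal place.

28.4%

Top = 897
Eligible (known) = 897 + 121 + 1086 + 622 + 147 = 2873
e = 2873 / (2873 + 632) = 2873 / 3505 = 0.8197
Eligible share of unknowns = 0.8197 × 350 = 286.89
Base = 2873 + 286.89 = 3159.89
RR3 = 897 / 3159.89 = 0.2839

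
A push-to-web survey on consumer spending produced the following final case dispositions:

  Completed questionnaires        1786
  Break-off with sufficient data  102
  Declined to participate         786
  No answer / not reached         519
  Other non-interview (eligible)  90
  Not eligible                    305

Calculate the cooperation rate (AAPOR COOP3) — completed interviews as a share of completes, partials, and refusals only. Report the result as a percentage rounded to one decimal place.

66.8%

Num: 1786
Denominator: 1786 + 102 + 786 = 2674
COOP3 = 1786 / 2674 = 0.6679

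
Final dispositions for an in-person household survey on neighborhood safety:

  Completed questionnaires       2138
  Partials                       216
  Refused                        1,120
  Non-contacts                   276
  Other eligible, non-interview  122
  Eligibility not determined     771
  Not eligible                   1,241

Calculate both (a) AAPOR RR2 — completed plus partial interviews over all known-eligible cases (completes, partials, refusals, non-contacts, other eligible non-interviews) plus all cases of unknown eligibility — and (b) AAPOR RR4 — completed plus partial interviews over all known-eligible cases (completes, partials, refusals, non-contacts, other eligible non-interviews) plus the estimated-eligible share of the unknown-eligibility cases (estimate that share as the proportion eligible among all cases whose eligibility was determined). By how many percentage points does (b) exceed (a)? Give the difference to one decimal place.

2.1

Top: 2138 + 216 = 2354
Base: 2138 + 216 + 1120 + 276 + 122 + 771 = 4643
RR2 = 2354 / 4643 = 0.5070
Eligible (known): 2138 + 216 + 1120 + 276 + 122 = 3872
e = 3872 / (3872 + 1241) = 3872 / 5113 = 0.7573
e × U: 0.7573 × 771 = 583.88
Base: 3872 + 583.88 = 4455.88
RR4 = 2354 / 4455.88 = 0.5283
Difference = 52.83 − 50.70 = 2.13 percentage points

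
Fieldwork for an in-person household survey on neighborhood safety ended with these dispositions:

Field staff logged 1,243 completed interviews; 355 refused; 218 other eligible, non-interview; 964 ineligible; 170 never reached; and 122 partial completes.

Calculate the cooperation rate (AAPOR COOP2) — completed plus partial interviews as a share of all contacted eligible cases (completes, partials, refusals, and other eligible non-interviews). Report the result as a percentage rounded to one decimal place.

70.4%

Top → 1243 + 122 = 1365
Base → 1243 + 122 + 355 + 218 = 1938
COOP2 = 1365 / 1938 = 0.7043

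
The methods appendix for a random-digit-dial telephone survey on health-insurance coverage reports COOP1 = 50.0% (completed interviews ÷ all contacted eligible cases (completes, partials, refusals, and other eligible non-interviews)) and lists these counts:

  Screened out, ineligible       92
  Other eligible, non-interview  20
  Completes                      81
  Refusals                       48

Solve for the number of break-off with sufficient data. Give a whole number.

13

COOP1 = 81 / D = 0.500
D = 81 / 0.500 = 162.0
Rest of base = 149
break-off with sufficient data = 162.0 − 149 ≈ 13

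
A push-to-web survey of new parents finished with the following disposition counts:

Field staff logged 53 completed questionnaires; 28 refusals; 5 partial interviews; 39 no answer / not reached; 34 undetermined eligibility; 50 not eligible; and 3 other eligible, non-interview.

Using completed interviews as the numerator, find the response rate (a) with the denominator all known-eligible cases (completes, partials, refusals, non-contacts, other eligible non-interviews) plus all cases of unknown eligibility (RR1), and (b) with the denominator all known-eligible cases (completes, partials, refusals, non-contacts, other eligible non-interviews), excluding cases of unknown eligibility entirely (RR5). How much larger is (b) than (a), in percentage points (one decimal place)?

Num → 53
Denom → 53 + 5 + 28 + 39 + 3 + 34 = 162
RR1 = 53 / 162 = 0.3272
Denom → 53 + 5 + 28 + 39 + 3 = 128
RR5 = 53 / 128 = 0.4141
Difference = 41.41 − 32.72 = 8.69 percentage points

8.7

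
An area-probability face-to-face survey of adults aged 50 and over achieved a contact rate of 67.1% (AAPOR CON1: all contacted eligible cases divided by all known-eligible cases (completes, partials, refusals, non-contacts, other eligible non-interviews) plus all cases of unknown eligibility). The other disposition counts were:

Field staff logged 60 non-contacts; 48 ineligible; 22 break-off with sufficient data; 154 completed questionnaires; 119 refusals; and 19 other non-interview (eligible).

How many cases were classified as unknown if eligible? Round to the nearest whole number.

Numerator = 154 + 22 + 119 + 19 = 314
CON1 = 314 / D = 0.671
D = 314 / 0.671 = 468.0
Other denominator terms total 374
unknown if eligible = 468.0 − 374 ≈ 94

94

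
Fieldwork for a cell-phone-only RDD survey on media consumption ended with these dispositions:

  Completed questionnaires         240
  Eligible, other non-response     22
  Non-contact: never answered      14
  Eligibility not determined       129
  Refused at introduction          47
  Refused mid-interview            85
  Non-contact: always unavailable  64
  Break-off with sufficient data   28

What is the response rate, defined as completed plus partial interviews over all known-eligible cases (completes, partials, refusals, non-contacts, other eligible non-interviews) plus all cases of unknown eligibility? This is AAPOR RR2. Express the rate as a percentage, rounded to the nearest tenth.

42.6%

Declined to participate = 47 + 85 = 132
No contact after all attempts = 14 + 64 = 78
Numerator: 240 + 28 = 268
Denom: 240 + 28 + 132 + 78 + 22 + 129 = 629
RR2 = 268 / 629 = 0.4261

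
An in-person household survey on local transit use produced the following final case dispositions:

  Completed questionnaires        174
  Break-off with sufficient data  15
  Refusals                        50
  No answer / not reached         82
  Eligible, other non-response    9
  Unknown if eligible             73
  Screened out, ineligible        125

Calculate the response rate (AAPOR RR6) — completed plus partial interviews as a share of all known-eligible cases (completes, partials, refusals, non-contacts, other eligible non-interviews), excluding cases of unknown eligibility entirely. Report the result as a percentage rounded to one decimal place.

Numerator: 174 + 15 = 189
Denom: 174 + 15 + 50 + 82 + 9 = 330
RR6 = 189 / 330 = 0.5727

57.3%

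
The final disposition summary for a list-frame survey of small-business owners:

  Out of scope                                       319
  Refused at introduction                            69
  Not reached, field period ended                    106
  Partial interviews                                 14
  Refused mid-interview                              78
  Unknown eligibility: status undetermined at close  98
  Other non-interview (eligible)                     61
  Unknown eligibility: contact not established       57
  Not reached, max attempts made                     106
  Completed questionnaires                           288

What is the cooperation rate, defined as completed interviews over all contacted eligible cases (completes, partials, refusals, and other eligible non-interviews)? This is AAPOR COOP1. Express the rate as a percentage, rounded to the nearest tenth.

Refusal or break-off = 69 + 78 = 147
No answer / not reached = 106 + 106 = 212
Unknown eligibility = 57 + 98 = 155
Top → 288
Denom → 288 + 14 + 147 + 61 = 510
COOP1 = 288 / 510 = 0.5647

56.5%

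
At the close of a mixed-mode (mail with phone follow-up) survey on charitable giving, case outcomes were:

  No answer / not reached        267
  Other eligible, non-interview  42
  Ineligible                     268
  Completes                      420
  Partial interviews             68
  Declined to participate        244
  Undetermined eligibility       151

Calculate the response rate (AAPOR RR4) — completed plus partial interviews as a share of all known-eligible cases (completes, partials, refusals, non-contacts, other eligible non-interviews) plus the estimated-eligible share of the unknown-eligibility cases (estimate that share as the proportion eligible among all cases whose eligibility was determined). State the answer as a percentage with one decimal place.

Top → 420 + 68 = 488
Determined eligible → 420 + 68 + 244 + 267 + 42 = 1041
e = 1041 / (1041 + 268) = 1041 / 1309 = 0.7953
e × U → 0.7953 × 151 = 120.09
Denominator → 1041 + 120.09 = 1161.09
RR4 = 488 / 1161.09 = 0.4203

42.0%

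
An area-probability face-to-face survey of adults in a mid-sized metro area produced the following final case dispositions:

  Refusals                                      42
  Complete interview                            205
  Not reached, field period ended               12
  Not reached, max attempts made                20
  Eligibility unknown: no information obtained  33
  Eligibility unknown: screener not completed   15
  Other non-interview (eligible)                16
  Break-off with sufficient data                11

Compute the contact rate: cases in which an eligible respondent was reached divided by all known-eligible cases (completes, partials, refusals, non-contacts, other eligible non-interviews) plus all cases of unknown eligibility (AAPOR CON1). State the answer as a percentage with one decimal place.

Never reached = 12 + 20 = 32
Unknown if eligible = 15 + 33 = 48
Num: 205 + 11 + 42 + 16 = 274
Denominator: 205 + 11 + 42 + 32 + 16 + 48 = 354
CON1 = 274 / 354 = 0.7740

77.4%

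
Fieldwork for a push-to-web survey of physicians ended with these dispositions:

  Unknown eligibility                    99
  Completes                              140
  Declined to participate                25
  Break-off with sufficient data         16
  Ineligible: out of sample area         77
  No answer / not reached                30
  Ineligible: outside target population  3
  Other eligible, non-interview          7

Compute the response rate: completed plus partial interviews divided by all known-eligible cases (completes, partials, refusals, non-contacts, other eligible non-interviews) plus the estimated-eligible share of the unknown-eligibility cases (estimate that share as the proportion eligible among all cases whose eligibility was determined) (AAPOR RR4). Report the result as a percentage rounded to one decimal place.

53.7%

Not eligible = 3 + 77 = 80
Numerator: 140 + 16 = 156
Eligible (known): 140 + 16 + 25 + 30 + 7 = 218
e = 218 / (218 + 80) = 218 / 298 = 0.7315
Eligible share of unknowns: 0.7315 × 99 = 72.42
Denominator: 218 + 72.42 = 290.42
RR4 = 156 / 290.42 = 0.5372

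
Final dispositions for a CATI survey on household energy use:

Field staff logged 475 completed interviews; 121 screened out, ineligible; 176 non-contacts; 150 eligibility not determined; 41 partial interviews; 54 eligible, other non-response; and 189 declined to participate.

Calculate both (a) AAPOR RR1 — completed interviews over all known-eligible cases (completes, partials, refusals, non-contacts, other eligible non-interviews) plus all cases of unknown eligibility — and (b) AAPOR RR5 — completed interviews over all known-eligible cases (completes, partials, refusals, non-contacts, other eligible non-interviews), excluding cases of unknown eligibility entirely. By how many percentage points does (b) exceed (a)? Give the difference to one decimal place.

7.0

Top: 475
Base: 475 + 41 + 189 + 176 + 54 + 150 = 1085
RR1 = 475 / 1085 = 0.4378
Base: 475 + 41 + 189 + 176 + 54 = 935
RR5 = 475 / 935 = 0.5080
Difference = 50.80 − 43.78 = 7.02 percentage points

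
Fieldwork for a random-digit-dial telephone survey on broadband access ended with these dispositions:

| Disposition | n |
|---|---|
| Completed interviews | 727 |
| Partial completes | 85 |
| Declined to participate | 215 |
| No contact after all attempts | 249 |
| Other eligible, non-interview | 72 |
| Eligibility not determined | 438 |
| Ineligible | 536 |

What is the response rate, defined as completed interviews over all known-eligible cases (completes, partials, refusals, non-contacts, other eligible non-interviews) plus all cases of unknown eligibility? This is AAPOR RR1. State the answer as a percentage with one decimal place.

40.7%

Num → 727
Denom → 727 + 85 + 215 + 249 + 72 + 438 = 1786
RR1 = 727 / 1786 = 0.4071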